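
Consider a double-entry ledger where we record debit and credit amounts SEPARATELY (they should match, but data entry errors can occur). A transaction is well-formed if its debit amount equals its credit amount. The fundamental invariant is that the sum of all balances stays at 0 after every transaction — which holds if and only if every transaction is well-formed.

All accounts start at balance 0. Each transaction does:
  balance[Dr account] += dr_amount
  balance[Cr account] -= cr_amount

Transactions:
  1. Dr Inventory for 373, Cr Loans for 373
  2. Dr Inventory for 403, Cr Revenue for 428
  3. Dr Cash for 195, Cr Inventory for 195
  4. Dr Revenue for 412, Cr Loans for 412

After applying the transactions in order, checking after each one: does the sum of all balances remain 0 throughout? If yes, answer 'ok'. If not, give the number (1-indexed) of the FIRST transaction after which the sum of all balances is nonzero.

Answer: 2

Derivation:
After txn 1: dr=373 cr=373 sum_balances=0
After txn 2: dr=403 cr=428 sum_balances=-25
After txn 3: dr=195 cr=195 sum_balances=-25
After txn 4: dr=412 cr=412 sum_balances=-25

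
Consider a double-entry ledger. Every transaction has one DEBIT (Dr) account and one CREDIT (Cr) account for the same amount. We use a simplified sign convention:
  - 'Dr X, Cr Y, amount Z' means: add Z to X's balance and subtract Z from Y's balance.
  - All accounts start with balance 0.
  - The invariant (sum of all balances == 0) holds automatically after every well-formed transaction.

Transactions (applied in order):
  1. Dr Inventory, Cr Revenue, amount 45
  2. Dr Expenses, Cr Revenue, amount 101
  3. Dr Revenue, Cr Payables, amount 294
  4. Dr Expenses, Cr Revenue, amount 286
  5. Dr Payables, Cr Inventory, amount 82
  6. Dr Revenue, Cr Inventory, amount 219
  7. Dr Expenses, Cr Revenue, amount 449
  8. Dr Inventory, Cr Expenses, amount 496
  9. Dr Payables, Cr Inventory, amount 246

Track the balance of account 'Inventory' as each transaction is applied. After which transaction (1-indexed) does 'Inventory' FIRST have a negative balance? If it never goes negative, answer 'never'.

After txn 1: Inventory=45
After txn 2: Inventory=45
After txn 3: Inventory=45
After txn 4: Inventory=45
After txn 5: Inventory=-37

Answer: 5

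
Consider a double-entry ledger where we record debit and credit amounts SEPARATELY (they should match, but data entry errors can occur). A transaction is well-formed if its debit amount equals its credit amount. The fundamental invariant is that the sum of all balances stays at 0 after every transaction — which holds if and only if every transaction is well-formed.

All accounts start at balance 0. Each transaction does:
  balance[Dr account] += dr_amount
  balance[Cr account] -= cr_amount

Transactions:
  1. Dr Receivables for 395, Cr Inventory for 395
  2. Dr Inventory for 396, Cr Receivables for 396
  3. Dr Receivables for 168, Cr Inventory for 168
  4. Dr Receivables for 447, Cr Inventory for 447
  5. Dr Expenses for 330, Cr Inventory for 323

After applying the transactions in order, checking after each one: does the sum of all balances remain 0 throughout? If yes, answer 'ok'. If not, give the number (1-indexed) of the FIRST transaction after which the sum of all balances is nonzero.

After txn 1: dr=395 cr=395 sum_balances=0
After txn 2: dr=396 cr=396 sum_balances=0
After txn 3: dr=168 cr=168 sum_balances=0
After txn 4: dr=447 cr=447 sum_balances=0
After txn 5: dr=330 cr=323 sum_balances=7

Answer: 5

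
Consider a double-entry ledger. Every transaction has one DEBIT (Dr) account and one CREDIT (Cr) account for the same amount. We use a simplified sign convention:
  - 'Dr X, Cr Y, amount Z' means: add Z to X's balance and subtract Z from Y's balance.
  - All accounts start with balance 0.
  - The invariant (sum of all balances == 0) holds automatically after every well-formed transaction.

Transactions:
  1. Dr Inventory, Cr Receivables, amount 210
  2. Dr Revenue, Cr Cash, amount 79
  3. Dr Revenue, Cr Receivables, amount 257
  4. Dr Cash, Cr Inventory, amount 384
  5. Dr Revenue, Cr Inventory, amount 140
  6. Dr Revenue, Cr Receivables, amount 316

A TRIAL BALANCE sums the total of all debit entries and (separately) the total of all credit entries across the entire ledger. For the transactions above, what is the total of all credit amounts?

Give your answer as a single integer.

Txn 1: credit+=210
Txn 2: credit+=79
Txn 3: credit+=257
Txn 4: credit+=384
Txn 5: credit+=140
Txn 6: credit+=316
Total credits = 1386

Answer: 1386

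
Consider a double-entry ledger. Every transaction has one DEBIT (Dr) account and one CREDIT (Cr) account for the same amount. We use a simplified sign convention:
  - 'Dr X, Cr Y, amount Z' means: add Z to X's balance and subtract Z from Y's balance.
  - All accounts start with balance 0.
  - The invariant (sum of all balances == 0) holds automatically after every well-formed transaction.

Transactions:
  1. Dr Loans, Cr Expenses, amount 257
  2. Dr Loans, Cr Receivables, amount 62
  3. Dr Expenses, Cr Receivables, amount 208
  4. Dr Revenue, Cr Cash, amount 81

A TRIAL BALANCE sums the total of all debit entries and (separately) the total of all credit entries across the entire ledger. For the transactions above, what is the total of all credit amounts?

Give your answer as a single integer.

Answer: 608

Derivation:
Txn 1: credit+=257
Txn 2: credit+=62
Txn 3: credit+=208
Txn 4: credit+=81
Total credits = 608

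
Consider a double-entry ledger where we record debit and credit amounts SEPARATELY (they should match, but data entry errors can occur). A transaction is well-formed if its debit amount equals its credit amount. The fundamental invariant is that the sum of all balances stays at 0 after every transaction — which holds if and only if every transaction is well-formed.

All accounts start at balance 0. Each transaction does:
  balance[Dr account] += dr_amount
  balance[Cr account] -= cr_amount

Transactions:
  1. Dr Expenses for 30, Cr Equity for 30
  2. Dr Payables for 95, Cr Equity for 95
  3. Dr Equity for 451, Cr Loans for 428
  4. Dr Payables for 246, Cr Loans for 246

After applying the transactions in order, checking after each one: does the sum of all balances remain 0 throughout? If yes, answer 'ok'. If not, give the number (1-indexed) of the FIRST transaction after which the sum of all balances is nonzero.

After txn 1: dr=30 cr=30 sum_balances=0
After txn 2: dr=95 cr=95 sum_balances=0
After txn 3: dr=451 cr=428 sum_balances=23
After txn 4: dr=246 cr=246 sum_balances=23

Answer: 3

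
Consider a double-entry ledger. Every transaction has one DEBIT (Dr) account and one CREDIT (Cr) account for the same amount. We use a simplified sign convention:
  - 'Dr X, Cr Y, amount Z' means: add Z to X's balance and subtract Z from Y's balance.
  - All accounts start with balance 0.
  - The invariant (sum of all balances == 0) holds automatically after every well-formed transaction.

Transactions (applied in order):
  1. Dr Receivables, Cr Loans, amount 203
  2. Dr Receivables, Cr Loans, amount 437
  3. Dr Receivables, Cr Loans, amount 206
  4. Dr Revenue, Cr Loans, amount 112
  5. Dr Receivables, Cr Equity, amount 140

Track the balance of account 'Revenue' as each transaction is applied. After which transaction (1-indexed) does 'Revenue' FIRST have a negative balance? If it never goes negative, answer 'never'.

Answer: never

Derivation:
After txn 1: Revenue=0
After txn 2: Revenue=0
After txn 3: Revenue=0
After txn 4: Revenue=112
After txn 5: Revenue=112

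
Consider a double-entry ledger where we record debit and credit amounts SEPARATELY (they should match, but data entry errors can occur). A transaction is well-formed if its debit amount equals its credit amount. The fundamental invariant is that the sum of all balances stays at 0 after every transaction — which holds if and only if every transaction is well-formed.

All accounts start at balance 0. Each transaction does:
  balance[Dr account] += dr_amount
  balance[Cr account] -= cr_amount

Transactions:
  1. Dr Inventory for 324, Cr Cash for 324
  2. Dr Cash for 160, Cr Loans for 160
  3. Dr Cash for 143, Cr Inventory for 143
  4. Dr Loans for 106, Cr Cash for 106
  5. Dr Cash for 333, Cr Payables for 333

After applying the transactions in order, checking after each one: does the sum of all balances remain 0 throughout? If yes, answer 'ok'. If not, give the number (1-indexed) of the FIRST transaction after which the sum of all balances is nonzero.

After txn 1: dr=324 cr=324 sum_balances=0
After txn 2: dr=160 cr=160 sum_balances=0
After txn 3: dr=143 cr=143 sum_balances=0
After txn 4: dr=106 cr=106 sum_balances=0
After txn 5: dr=333 cr=333 sum_balances=0

Answer: ok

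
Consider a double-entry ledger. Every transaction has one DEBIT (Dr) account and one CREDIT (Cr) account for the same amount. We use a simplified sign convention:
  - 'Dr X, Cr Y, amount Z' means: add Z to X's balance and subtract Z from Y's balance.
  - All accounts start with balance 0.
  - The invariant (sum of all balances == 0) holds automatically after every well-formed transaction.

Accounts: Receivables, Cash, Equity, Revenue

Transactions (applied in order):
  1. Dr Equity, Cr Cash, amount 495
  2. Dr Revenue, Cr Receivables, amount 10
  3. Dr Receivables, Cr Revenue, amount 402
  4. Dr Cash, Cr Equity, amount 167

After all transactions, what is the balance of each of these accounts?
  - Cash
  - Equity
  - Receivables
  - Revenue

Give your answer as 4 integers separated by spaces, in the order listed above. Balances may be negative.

Answer: -328 328 392 -392

Derivation:
After txn 1 (Dr Equity, Cr Cash, amount 495): Cash=-495 Equity=495
After txn 2 (Dr Revenue, Cr Receivables, amount 10): Cash=-495 Equity=495 Receivables=-10 Revenue=10
After txn 3 (Dr Receivables, Cr Revenue, amount 402): Cash=-495 Equity=495 Receivables=392 Revenue=-392
After txn 4 (Dr Cash, Cr Equity, amount 167): Cash=-328 Equity=328 Receivables=392 Revenue=-392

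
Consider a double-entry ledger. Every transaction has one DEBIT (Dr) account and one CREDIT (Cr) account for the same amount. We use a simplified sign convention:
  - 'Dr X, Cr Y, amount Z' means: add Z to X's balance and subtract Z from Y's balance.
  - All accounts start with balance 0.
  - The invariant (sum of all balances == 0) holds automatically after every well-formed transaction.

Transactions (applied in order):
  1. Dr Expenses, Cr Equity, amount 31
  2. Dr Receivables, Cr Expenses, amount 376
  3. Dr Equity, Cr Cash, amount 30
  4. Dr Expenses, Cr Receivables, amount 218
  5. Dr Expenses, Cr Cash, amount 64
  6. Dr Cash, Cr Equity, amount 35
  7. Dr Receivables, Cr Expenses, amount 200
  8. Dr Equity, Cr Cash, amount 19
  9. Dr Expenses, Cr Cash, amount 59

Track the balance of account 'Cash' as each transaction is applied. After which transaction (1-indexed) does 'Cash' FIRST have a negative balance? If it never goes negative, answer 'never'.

After txn 1: Cash=0
After txn 2: Cash=0
After txn 3: Cash=-30

Answer: 3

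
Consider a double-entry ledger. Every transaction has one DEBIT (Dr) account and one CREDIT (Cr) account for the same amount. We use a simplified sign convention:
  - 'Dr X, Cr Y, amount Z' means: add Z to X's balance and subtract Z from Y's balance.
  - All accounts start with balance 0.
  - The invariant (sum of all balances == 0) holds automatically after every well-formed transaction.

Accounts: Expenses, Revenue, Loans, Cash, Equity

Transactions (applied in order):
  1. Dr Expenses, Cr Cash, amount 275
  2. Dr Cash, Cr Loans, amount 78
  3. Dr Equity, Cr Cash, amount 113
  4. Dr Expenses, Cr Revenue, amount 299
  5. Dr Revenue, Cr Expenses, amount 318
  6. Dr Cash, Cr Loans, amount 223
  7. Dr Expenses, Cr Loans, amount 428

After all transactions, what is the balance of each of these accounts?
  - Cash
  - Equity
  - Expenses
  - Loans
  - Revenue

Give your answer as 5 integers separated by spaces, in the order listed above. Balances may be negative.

After txn 1 (Dr Expenses, Cr Cash, amount 275): Cash=-275 Expenses=275
After txn 2 (Dr Cash, Cr Loans, amount 78): Cash=-197 Expenses=275 Loans=-78
After txn 3 (Dr Equity, Cr Cash, amount 113): Cash=-310 Equity=113 Expenses=275 Loans=-78
After txn 4 (Dr Expenses, Cr Revenue, amount 299): Cash=-310 Equity=113 Expenses=574 Loans=-78 Revenue=-299
After txn 5 (Dr Revenue, Cr Expenses, amount 318): Cash=-310 Equity=113 Expenses=256 Loans=-78 Revenue=19
After txn 6 (Dr Cash, Cr Loans, amount 223): Cash=-87 Equity=113 Expenses=256 Loans=-301 Revenue=19
After txn 7 (Dr Expenses, Cr Loans, amount 428): Cash=-87 Equity=113 Expenses=684 Loans=-729 Revenue=19

Answer: -87 113 684 -729 19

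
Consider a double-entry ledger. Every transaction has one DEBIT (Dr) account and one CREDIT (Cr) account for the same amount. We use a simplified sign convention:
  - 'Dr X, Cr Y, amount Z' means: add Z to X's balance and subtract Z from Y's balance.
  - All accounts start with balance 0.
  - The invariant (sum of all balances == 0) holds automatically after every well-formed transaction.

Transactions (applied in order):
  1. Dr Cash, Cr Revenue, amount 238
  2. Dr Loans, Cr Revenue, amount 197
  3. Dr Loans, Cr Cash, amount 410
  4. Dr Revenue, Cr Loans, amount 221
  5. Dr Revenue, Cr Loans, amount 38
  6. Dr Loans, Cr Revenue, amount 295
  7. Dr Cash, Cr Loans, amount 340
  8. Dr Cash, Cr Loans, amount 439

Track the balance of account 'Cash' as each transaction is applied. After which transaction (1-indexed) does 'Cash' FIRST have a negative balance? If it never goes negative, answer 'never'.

Answer: 3

Derivation:
After txn 1: Cash=238
After txn 2: Cash=238
After txn 3: Cash=-172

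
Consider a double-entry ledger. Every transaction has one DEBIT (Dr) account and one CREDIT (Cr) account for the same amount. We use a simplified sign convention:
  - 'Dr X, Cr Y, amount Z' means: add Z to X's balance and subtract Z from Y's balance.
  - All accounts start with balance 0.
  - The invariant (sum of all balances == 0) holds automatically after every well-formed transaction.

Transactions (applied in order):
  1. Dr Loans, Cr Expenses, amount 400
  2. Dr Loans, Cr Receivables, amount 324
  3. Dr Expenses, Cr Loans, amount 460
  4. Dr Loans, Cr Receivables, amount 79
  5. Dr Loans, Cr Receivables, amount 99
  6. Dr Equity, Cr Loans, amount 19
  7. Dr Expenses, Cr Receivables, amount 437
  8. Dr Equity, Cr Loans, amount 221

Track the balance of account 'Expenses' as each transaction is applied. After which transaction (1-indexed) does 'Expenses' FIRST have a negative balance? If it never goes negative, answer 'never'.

After txn 1: Expenses=-400

Answer: 1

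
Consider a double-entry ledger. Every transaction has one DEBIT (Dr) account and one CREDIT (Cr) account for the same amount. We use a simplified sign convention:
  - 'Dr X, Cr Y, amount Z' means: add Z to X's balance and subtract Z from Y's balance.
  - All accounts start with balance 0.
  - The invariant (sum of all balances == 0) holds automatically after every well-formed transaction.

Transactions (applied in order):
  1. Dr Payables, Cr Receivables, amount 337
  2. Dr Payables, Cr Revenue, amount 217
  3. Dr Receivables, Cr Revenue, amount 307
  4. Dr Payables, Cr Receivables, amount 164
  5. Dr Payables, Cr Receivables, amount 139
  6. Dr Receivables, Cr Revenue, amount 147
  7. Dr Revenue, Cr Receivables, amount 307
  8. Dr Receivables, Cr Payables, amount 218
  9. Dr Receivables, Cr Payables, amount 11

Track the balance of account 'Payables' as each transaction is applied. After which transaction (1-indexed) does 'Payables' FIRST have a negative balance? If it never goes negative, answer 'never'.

After txn 1: Payables=337
After txn 2: Payables=554
After txn 3: Payables=554
After txn 4: Payables=718
After txn 5: Payables=857
After txn 6: Payables=857
After txn 7: Payables=857
After txn 8: Payables=639
After txn 9: Payables=628

Answer: never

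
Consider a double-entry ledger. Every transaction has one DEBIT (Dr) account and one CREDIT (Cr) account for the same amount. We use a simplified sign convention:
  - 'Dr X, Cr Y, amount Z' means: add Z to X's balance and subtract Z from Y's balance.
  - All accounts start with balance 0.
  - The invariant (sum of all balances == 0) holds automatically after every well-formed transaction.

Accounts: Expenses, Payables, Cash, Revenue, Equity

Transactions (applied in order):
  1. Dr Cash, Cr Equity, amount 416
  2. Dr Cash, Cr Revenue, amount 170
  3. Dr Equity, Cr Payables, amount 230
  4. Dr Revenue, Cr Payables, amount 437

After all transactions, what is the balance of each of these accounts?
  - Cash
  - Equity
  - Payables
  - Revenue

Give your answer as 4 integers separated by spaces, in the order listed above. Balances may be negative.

Answer: 586 -186 -667 267

Derivation:
After txn 1 (Dr Cash, Cr Equity, amount 416): Cash=416 Equity=-416
After txn 2 (Dr Cash, Cr Revenue, amount 170): Cash=586 Equity=-416 Revenue=-170
After txn 3 (Dr Equity, Cr Payables, amount 230): Cash=586 Equity=-186 Payables=-230 Revenue=-170
After txn 4 (Dr Revenue, Cr Payables, amount 437): Cash=586 Equity=-186 Payables=-667 Revenue=267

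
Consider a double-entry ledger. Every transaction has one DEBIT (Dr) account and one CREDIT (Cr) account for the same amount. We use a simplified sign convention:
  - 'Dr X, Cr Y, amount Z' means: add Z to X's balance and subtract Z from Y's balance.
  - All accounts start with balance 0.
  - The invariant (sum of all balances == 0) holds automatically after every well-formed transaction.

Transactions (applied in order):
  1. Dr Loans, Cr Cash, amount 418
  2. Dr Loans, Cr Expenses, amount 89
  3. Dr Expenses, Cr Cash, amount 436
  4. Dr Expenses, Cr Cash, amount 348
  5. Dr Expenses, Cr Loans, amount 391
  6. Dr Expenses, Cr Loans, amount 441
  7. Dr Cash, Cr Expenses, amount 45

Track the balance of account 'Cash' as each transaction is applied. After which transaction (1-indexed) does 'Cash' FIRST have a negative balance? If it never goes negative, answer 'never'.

Answer: 1

Derivation:
After txn 1: Cash=-418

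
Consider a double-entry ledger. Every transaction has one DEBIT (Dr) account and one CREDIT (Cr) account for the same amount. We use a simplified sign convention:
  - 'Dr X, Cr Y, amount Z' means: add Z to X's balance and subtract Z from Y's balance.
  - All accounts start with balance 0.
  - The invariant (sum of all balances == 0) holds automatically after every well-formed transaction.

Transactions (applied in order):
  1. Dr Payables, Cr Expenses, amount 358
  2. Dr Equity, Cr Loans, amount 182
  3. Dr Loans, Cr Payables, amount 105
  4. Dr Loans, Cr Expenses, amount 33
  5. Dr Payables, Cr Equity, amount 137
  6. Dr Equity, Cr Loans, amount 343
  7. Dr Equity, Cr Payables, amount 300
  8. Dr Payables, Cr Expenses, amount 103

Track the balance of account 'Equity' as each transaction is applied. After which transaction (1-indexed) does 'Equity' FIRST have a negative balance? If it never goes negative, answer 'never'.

Answer: never

Derivation:
After txn 1: Equity=0
After txn 2: Equity=182
After txn 3: Equity=182
After txn 4: Equity=182
After txn 5: Equity=45
After txn 6: Equity=388
After txn 7: Equity=688
After txn 8: Equity=688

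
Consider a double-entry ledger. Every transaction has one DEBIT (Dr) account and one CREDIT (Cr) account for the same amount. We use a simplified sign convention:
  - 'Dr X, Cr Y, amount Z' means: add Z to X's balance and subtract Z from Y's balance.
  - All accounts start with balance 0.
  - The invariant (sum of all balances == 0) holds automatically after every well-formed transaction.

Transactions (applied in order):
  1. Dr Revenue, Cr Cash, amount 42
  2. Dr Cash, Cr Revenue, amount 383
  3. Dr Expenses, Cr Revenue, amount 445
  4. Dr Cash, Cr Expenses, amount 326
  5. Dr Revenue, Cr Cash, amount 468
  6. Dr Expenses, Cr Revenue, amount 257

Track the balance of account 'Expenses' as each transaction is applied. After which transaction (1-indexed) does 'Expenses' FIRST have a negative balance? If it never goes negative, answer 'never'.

Answer: never

Derivation:
After txn 1: Expenses=0
After txn 2: Expenses=0
After txn 3: Expenses=445
After txn 4: Expenses=119
After txn 5: Expenses=119
After txn 6: Expenses=376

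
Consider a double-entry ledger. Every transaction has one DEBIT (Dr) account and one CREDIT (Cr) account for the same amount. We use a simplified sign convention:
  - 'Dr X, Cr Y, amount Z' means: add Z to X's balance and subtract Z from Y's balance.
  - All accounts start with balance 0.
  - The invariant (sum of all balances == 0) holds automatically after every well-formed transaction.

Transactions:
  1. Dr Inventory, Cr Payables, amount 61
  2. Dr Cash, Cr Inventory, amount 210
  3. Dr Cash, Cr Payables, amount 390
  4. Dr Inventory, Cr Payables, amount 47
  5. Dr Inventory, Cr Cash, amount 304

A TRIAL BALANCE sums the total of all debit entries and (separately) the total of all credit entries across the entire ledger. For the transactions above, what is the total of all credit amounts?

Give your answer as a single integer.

Answer: 1012

Derivation:
Txn 1: credit+=61
Txn 2: credit+=210
Txn 3: credit+=390
Txn 4: credit+=47
Txn 5: credit+=304
Total credits = 1012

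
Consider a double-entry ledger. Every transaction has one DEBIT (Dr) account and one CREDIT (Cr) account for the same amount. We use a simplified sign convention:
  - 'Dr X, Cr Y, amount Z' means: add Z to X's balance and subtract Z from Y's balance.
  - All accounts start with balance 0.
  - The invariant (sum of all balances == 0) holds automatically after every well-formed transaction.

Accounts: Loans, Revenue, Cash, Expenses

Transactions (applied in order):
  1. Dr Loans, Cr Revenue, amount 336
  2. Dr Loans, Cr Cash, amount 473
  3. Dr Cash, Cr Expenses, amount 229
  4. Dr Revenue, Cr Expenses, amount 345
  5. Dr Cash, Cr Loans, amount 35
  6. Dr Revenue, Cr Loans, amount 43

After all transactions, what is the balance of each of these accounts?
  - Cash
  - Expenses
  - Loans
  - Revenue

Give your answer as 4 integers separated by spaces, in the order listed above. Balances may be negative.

Answer: -209 -574 731 52

Derivation:
After txn 1 (Dr Loans, Cr Revenue, amount 336): Loans=336 Revenue=-336
After txn 2 (Dr Loans, Cr Cash, amount 473): Cash=-473 Loans=809 Revenue=-336
After txn 3 (Dr Cash, Cr Expenses, amount 229): Cash=-244 Expenses=-229 Loans=809 Revenue=-336
After txn 4 (Dr Revenue, Cr Expenses, amount 345): Cash=-244 Expenses=-574 Loans=809 Revenue=9
After txn 5 (Dr Cash, Cr Loans, amount 35): Cash=-209 Expenses=-574 Loans=774 Revenue=9
After txn 6 (Dr Revenue, Cr Loans, amount 43): Cash=-209 Expenses=-574 Loans=731 Revenue=52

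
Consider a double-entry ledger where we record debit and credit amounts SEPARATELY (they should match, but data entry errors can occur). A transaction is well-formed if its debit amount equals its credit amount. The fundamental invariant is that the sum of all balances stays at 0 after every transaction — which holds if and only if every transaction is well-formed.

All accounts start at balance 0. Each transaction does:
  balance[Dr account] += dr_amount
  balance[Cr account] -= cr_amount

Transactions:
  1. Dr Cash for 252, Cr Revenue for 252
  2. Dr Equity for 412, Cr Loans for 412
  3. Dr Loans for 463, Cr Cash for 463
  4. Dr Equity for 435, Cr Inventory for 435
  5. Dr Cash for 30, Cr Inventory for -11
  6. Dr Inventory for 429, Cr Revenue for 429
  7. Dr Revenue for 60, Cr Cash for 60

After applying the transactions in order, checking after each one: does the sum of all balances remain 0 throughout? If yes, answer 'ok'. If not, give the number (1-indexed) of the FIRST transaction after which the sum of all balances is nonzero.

After txn 1: dr=252 cr=252 sum_balances=0
After txn 2: dr=412 cr=412 sum_balances=0
After txn 3: dr=463 cr=463 sum_balances=0
After txn 4: dr=435 cr=435 sum_balances=0
After txn 5: dr=30 cr=-11 sum_balances=41
After txn 6: dr=429 cr=429 sum_balances=41
After txn 7: dr=60 cr=60 sum_balances=41

Answer: 5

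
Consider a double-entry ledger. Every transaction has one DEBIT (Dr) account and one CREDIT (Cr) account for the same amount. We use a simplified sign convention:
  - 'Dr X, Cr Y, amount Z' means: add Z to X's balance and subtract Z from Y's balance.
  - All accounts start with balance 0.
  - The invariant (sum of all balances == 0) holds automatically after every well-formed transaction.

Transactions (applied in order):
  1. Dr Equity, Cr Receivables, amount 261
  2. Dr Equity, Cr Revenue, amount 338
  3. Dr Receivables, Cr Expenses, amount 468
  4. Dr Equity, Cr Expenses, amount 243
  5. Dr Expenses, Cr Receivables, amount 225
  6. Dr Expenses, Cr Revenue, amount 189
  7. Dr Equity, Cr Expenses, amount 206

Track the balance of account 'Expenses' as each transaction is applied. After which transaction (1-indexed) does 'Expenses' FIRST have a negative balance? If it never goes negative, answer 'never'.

After txn 1: Expenses=0
After txn 2: Expenses=0
After txn 3: Expenses=-468

Answer: 3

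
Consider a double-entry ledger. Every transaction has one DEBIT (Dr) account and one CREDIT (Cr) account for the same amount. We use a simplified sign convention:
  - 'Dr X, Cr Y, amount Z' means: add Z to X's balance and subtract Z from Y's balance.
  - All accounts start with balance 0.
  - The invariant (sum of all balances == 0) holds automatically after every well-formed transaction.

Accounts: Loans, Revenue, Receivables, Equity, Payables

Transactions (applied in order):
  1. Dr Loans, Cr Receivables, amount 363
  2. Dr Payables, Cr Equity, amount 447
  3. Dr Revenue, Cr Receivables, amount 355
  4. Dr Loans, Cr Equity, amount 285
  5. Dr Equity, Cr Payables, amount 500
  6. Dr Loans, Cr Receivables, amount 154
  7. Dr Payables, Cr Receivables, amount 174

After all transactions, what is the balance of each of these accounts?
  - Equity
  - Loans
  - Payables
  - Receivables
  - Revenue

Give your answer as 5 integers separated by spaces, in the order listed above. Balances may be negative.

Answer: -232 802 121 -1046 355

Derivation:
After txn 1 (Dr Loans, Cr Receivables, amount 363): Loans=363 Receivables=-363
After txn 2 (Dr Payables, Cr Equity, amount 447): Equity=-447 Loans=363 Payables=447 Receivables=-363
After txn 3 (Dr Revenue, Cr Receivables, amount 355): Equity=-447 Loans=363 Payables=447 Receivables=-718 Revenue=355
After txn 4 (Dr Loans, Cr Equity, amount 285): Equity=-732 Loans=648 Payables=447 Receivables=-718 Revenue=355
After txn 5 (Dr Equity, Cr Payables, amount 500): Equity=-232 Loans=648 Payables=-53 Receivables=-718 Revenue=355
After txn 6 (Dr Loans, Cr Receivables, amount 154): Equity=-232 Loans=802 Payables=-53 Receivables=-872 Revenue=355
After txn 7 (Dr Payables, Cr Receivables, amount 174): Equity=-232 Loans=802 Payables=121 Receivables=-1046 Revenue=355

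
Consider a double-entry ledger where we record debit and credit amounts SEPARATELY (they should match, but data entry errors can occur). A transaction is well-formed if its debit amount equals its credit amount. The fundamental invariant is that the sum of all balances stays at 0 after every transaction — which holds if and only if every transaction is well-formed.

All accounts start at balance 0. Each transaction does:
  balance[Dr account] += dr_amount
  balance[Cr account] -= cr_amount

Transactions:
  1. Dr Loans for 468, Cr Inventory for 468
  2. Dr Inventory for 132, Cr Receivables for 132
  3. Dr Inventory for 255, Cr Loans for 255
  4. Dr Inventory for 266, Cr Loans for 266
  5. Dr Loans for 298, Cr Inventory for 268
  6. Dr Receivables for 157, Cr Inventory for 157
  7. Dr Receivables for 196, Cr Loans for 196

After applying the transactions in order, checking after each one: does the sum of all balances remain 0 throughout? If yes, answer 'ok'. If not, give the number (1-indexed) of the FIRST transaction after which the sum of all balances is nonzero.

Answer: 5

Derivation:
After txn 1: dr=468 cr=468 sum_balances=0
After txn 2: dr=132 cr=132 sum_balances=0
After txn 3: dr=255 cr=255 sum_balances=0
After txn 4: dr=266 cr=266 sum_balances=0
After txn 5: dr=298 cr=268 sum_balances=30
After txn 6: dr=157 cr=157 sum_balances=30
After txn 7: dr=196 cr=196 sum_balances=30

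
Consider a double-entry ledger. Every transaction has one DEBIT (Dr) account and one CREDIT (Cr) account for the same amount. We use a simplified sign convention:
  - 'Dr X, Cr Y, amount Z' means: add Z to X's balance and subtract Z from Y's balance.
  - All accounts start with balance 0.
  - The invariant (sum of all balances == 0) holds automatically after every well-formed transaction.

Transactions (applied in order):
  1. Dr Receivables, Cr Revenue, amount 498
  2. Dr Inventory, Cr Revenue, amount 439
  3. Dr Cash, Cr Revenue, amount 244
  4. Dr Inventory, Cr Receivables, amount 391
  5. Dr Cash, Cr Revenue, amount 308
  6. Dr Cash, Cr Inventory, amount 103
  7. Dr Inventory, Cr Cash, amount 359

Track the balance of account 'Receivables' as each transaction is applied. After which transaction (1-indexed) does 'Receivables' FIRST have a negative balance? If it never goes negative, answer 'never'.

Answer: never

Derivation:
After txn 1: Receivables=498
After txn 2: Receivables=498
After txn 3: Receivables=498
After txn 4: Receivables=107
After txn 5: Receivables=107
After txn 6: Receivables=107
After txn 7: Receivables=107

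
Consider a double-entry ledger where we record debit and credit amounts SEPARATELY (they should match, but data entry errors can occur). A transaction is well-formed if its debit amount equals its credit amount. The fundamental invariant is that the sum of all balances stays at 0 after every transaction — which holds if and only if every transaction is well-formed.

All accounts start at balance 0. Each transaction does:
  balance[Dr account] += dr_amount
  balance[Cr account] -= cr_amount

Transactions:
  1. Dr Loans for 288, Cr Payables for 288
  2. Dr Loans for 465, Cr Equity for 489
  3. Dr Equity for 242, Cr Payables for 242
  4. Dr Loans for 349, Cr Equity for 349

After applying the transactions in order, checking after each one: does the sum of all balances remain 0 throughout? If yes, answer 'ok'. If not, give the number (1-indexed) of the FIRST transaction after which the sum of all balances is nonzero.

After txn 1: dr=288 cr=288 sum_balances=0
After txn 2: dr=465 cr=489 sum_balances=-24
After txn 3: dr=242 cr=242 sum_balances=-24
After txn 4: dr=349 cr=349 sum_balances=-24

Answer: 2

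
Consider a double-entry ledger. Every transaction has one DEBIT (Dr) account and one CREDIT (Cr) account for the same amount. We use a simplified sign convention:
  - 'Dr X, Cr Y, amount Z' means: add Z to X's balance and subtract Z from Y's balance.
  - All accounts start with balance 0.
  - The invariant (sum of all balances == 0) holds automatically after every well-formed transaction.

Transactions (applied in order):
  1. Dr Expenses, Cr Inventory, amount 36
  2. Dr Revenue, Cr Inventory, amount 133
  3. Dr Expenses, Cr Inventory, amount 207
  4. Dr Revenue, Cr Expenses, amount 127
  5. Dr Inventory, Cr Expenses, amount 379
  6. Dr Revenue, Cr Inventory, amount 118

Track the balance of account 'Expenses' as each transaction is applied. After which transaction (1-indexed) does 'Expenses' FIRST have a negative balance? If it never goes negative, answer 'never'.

After txn 1: Expenses=36
After txn 2: Expenses=36
After txn 3: Expenses=243
After txn 4: Expenses=116
After txn 5: Expenses=-263

Answer: 5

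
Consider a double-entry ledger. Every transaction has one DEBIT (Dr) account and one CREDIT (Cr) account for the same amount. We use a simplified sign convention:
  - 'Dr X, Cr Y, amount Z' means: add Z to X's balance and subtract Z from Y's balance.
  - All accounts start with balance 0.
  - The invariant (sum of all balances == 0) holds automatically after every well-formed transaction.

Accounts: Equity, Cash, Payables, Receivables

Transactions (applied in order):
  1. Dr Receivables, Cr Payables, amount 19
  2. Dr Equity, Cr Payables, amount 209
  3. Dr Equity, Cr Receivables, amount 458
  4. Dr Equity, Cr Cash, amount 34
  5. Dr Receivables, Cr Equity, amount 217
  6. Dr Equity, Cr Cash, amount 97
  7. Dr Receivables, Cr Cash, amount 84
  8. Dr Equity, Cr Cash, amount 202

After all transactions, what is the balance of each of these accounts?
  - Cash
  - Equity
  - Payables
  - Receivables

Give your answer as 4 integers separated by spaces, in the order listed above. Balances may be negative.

After txn 1 (Dr Receivables, Cr Payables, amount 19): Payables=-19 Receivables=19
After txn 2 (Dr Equity, Cr Payables, amount 209): Equity=209 Payables=-228 Receivables=19
After txn 3 (Dr Equity, Cr Receivables, amount 458): Equity=667 Payables=-228 Receivables=-439
After txn 4 (Dr Equity, Cr Cash, amount 34): Cash=-34 Equity=701 Payables=-228 Receivables=-439
After txn 5 (Dr Receivables, Cr Equity, amount 217): Cash=-34 Equity=484 Payables=-228 Receivables=-222
After txn 6 (Dr Equity, Cr Cash, amount 97): Cash=-131 Equity=581 Payables=-228 Receivables=-222
After txn 7 (Dr Receivables, Cr Cash, amount 84): Cash=-215 Equity=581 Payables=-228 Receivables=-138
After txn 8 (Dr Equity, Cr Cash, amount 202): Cash=-417 Equity=783 Payables=-228 Receivables=-138

Answer: -417 783 -228 -138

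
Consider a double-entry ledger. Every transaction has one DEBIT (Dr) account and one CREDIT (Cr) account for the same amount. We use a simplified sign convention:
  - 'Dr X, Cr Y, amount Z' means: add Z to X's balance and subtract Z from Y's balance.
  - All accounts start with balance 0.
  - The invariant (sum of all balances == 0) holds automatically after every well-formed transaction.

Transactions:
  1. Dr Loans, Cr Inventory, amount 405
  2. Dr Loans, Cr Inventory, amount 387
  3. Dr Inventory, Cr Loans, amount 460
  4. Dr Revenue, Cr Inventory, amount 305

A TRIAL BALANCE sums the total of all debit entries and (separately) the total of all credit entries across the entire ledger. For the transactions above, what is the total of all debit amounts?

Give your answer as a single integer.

Answer: 1557

Derivation:
Txn 1: debit+=405
Txn 2: debit+=387
Txn 3: debit+=460
Txn 4: debit+=305
Total debits = 1557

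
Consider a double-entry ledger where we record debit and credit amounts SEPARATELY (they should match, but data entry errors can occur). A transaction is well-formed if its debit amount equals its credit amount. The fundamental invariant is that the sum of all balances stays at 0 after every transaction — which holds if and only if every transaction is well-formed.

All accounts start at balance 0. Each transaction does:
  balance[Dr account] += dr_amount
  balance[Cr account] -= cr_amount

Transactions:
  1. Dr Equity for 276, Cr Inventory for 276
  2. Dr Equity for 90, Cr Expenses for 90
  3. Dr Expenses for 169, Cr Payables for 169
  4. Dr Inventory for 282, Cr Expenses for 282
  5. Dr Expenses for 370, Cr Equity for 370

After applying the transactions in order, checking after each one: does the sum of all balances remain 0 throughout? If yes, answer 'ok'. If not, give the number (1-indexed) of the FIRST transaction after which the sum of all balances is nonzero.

Answer: ok

Derivation:
After txn 1: dr=276 cr=276 sum_balances=0
After txn 2: dr=90 cr=90 sum_balances=0
After txn 3: dr=169 cr=169 sum_balances=0
After txn 4: dr=282 cr=282 sum_balances=0
After txn 5: dr=370 cr=370 sum_balances=0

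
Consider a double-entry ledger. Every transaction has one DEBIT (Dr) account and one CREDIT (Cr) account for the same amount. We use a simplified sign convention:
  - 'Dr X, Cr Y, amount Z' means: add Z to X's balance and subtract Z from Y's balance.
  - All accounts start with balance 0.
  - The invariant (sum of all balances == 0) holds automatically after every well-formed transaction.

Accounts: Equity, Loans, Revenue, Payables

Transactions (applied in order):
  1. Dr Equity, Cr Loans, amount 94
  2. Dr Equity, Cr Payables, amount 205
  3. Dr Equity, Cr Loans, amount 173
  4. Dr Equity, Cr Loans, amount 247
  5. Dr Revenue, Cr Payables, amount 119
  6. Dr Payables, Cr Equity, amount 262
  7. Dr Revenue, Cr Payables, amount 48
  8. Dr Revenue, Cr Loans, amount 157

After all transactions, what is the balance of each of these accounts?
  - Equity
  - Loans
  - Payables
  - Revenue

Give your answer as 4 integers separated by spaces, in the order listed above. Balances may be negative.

After txn 1 (Dr Equity, Cr Loans, amount 94): Equity=94 Loans=-94
After txn 2 (Dr Equity, Cr Payables, amount 205): Equity=299 Loans=-94 Payables=-205
After txn 3 (Dr Equity, Cr Loans, amount 173): Equity=472 Loans=-267 Payables=-205
After txn 4 (Dr Equity, Cr Loans, amount 247): Equity=719 Loans=-514 Payables=-205
After txn 5 (Dr Revenue, Cr Payables, amount 119): Equity=719 Loans=-514 Payables=-324 Revenue=119
After txn 6 (Dr Payables, Cr Equity, amount 262): Equity=457 Loans=-514 Payables=-62 Revenue=119
After txn 7 (Dr Revenue, Cr Payables, amount 48): Equity=457 Loans=-514 Payables=-110 Revenue=167
After txn 8 (Dr Revenue, Cr Loans, amount 157): Equity=457 Loans=-671 Payables=-110 Revenue=324

Answer: 457 -671 -110 324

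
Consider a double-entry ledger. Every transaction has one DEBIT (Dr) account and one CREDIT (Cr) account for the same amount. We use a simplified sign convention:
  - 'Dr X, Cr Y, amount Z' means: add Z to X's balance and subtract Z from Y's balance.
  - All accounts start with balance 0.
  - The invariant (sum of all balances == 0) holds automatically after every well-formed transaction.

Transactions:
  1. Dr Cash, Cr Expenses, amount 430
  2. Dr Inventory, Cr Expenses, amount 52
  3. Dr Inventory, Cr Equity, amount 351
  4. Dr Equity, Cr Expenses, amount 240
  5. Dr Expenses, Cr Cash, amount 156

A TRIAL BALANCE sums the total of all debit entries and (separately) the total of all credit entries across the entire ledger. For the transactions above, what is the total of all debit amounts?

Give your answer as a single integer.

Txn 1: debit+=430
Txn 2: debit+=52
Txn 3: debit+=351
Txn 4: debit+=240
Txn 5: debit+=156
Total debits = 1229

Answer: 1229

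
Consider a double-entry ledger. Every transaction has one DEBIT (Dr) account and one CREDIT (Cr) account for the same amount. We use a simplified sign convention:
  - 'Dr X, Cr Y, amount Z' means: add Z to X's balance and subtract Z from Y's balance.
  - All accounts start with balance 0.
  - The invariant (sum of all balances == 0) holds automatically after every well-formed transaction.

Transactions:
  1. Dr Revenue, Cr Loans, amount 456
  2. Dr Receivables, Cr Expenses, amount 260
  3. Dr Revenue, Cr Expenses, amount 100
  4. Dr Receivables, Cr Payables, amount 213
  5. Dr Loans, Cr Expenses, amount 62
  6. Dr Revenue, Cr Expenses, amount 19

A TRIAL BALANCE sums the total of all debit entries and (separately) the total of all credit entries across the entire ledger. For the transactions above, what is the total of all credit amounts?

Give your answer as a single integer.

Answer: 1110

Derivation:
Txn 1: credit+=456
Txn 2: credit+=260
Txn 3: credit+=100
Txn 4: credit+=213
Txn 5: credit+=62
Txn 6: credit+=19
Total credits = 1110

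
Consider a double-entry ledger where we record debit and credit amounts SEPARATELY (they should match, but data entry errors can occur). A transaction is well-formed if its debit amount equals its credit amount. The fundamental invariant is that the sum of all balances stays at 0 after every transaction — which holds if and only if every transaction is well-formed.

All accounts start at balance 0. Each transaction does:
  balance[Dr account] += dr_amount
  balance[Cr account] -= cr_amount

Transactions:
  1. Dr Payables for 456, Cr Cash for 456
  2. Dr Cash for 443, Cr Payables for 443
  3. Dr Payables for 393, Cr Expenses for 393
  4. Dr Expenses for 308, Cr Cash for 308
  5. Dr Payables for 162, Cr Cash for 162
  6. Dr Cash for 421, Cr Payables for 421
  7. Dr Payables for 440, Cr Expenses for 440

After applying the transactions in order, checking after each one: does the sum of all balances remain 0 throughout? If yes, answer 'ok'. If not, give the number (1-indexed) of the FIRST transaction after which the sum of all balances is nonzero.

After txn 1: dr=456 cr=456 sum_balances=0
After txn 2: dr=443 cr=443 sum_balances=0
After txn 3: dr=393 cr=393 sum_balances=0
After txn 4: dr=308 cr=308 sum_balances=0
After txn 5: dr=162 cr=162 sum_balances=0
After txn 6: dr=421 cr=421 sum_balances=0
After txn 7: dr=440 cr=440 sum_balances=0

Answer: ok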